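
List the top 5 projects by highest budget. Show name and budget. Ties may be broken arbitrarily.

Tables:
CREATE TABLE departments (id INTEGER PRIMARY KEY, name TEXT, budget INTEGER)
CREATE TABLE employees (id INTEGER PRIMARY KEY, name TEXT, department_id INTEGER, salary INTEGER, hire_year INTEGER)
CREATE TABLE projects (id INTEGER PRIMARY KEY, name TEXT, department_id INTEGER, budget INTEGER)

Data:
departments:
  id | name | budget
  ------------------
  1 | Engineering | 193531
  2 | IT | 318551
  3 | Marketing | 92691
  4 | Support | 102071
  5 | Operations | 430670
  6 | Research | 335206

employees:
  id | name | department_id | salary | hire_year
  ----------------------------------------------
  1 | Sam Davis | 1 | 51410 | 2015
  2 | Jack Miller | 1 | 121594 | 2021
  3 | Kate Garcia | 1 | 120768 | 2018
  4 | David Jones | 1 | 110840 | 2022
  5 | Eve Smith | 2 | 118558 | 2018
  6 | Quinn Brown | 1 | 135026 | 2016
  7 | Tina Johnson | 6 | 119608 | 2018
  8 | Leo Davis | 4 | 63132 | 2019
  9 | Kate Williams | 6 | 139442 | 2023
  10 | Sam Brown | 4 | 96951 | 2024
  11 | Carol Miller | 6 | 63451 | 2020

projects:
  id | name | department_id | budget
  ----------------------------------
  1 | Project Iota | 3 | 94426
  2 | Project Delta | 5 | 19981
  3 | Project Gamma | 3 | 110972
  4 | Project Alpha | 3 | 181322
SELECT name, budget FROM projects ORDER BY budget DESC LIMIT 5

Execution result:
name | budget
Project Alpha | 181322
Project Gamma | 110972
Project Iota | 94426
Project Delta | 19981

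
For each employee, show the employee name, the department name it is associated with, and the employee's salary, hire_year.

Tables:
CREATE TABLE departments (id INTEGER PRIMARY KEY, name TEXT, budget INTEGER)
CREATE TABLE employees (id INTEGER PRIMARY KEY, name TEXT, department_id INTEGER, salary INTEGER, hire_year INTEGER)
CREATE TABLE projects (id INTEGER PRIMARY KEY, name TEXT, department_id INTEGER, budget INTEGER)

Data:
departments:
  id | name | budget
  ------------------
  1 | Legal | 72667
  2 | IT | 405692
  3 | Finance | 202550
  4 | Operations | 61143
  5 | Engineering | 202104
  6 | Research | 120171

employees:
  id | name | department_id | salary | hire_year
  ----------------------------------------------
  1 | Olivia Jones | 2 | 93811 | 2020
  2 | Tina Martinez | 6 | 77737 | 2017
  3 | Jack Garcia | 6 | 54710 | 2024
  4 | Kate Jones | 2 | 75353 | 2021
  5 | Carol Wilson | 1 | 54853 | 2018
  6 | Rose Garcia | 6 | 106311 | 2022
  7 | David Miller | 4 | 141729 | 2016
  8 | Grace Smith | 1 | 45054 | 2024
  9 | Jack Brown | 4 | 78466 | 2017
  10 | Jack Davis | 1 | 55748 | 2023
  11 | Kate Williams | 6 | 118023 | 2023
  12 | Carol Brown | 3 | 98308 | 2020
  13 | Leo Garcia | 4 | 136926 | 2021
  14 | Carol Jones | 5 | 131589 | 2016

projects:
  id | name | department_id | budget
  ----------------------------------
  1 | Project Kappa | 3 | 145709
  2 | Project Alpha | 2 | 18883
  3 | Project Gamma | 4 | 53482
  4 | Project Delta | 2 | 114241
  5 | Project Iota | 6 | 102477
SELECT c.name, p.name AS department, c.salary, c.hire_year FROM employees c JOIN departments p ON c.department_id = p.id

Execution result:
name | department | salary | hire_year
Olivia Jones | IT | 93811 | 2020
Tina Martinez | Research | 77737 | 2017
Jack Garcia | Research | 54710 | 2024
Kate Jones | IT | 75353 | 2021
Carol Wilson | Legal | 54853 | 2018
Rose Garcia | Research | 106311 | 2022
David Miller | Operations | 141729 | 2016
Grace Smith | Legal | 45054 | 2024
Jack Brown | Operations | 78466 | 2017
Jack Davis | Legal | 55748 | 2023
Kate Williams | Research | 118023 | 2023
Carol Brown | Finance | 98308 | 2020
Leo Garcia | Operations | 136926 | 2021
Carol Jones | Engineering | 131589 | 2016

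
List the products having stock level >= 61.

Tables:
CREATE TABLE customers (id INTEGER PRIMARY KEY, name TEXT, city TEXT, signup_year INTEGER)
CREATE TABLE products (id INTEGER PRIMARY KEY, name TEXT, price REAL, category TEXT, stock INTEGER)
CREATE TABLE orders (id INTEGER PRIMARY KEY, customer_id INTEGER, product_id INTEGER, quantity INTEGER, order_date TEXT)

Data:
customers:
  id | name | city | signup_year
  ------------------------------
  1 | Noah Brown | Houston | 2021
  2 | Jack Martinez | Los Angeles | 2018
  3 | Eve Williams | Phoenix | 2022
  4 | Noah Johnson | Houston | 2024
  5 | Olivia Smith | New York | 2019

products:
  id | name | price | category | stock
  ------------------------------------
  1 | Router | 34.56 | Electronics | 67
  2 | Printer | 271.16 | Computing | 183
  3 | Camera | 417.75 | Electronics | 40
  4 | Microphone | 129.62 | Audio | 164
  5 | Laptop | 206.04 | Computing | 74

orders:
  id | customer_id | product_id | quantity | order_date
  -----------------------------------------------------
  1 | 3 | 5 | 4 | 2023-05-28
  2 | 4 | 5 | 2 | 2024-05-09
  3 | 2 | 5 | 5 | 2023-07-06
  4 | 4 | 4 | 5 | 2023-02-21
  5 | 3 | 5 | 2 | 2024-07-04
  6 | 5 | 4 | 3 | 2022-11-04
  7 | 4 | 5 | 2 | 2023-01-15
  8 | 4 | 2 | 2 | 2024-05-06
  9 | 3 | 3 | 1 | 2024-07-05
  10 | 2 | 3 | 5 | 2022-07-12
SELECT name, stock FROM products WHERE stock >= 61

Execution result:
name | stock
Router | 67
Printer | 183
Microphone | 164
Laptop | 74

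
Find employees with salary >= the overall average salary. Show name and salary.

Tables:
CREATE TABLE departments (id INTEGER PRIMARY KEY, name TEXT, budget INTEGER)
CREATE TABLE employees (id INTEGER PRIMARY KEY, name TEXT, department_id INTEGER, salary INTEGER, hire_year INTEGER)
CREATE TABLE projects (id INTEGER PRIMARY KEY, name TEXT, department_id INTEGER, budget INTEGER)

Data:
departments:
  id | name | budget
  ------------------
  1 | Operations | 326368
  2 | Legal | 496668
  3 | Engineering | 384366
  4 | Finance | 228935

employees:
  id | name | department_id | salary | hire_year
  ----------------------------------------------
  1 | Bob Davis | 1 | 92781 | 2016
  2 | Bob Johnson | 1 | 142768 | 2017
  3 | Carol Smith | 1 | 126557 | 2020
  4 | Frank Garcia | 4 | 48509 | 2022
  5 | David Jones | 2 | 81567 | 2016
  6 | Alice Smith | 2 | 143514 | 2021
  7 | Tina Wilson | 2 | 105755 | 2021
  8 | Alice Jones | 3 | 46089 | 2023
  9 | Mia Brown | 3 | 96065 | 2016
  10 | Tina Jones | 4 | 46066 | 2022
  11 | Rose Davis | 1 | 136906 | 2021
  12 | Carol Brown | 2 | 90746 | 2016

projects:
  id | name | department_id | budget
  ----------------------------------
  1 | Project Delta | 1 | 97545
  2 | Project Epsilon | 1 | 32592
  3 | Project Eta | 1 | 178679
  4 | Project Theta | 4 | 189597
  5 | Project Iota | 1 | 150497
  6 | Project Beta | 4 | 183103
SELECT name, salary FROM employees WHERE salary >= (SELECT AVG(salary) FROM employees)

Execution result:
name | salary
Bob Johnson | 142768
Carol Smith | 126557
Alice Smith | 143514
Tina Wilson | 105755
Rose Davis | 136906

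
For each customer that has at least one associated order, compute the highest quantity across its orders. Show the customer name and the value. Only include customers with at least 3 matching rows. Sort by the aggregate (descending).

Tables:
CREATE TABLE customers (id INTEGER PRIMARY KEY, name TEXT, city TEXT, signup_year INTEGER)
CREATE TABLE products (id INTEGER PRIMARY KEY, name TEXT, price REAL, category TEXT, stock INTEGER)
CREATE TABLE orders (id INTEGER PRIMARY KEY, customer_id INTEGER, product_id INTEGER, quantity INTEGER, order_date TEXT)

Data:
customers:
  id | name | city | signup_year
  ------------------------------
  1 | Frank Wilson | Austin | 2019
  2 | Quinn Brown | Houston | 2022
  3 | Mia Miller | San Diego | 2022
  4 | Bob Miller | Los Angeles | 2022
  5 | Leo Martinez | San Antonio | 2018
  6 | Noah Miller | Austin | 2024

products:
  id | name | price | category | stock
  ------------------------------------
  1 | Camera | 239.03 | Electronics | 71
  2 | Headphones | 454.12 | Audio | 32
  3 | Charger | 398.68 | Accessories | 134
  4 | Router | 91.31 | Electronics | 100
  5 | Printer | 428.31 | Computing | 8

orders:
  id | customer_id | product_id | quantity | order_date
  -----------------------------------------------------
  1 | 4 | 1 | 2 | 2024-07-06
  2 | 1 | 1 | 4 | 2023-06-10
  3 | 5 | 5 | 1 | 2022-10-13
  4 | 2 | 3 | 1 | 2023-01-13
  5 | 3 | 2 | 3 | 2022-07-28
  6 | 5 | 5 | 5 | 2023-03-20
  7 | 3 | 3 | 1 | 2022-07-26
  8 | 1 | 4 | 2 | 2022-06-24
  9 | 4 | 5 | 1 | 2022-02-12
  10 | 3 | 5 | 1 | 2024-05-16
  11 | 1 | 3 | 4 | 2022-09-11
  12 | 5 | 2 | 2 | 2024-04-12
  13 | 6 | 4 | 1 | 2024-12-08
SELECT p.name, MAX(c.quantity) AS max_quantity FROM orders c JOIN customers p ON c.customer_id = p.id GROUP BY p.id, p.name HAVING COUNT(*) >= 3 ORDER BY max_quantity DESC

Execution result:
name | max_quantity
Leo Martinez | 5
Frank Wilson | 4
Mia Miller | 3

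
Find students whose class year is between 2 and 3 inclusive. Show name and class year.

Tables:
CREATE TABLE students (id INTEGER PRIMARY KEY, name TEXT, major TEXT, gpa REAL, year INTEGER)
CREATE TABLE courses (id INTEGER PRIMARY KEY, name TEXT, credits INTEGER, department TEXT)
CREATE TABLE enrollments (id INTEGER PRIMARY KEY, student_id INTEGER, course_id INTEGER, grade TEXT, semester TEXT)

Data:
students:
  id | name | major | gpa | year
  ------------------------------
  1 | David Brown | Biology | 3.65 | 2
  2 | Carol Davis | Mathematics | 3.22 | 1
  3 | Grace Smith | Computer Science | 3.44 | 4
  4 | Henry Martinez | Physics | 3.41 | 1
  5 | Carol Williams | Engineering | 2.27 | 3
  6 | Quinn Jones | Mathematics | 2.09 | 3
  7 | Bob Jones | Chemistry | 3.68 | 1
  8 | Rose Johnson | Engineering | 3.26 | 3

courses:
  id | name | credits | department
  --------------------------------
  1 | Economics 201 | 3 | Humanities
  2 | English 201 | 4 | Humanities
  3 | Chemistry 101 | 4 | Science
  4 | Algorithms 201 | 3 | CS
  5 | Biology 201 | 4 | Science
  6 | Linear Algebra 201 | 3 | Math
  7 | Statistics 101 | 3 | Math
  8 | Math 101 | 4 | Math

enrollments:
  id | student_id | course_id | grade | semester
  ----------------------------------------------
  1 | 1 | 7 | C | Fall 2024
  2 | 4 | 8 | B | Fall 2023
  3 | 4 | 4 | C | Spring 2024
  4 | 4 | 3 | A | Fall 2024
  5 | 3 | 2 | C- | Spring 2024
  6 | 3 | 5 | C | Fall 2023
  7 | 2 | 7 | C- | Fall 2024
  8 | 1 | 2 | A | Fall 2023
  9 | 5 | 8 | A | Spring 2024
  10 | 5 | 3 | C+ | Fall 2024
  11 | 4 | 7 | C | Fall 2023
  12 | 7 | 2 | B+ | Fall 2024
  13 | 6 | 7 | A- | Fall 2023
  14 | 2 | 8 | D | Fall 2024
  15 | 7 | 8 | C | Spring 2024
SELECT name, year FROM students WHERE year BETWEEN 2 AND 3

Execution result:
name | year
David Brown | 2
Carol Williams | 3
Quinn Jones | 3
Rose Johnson | 3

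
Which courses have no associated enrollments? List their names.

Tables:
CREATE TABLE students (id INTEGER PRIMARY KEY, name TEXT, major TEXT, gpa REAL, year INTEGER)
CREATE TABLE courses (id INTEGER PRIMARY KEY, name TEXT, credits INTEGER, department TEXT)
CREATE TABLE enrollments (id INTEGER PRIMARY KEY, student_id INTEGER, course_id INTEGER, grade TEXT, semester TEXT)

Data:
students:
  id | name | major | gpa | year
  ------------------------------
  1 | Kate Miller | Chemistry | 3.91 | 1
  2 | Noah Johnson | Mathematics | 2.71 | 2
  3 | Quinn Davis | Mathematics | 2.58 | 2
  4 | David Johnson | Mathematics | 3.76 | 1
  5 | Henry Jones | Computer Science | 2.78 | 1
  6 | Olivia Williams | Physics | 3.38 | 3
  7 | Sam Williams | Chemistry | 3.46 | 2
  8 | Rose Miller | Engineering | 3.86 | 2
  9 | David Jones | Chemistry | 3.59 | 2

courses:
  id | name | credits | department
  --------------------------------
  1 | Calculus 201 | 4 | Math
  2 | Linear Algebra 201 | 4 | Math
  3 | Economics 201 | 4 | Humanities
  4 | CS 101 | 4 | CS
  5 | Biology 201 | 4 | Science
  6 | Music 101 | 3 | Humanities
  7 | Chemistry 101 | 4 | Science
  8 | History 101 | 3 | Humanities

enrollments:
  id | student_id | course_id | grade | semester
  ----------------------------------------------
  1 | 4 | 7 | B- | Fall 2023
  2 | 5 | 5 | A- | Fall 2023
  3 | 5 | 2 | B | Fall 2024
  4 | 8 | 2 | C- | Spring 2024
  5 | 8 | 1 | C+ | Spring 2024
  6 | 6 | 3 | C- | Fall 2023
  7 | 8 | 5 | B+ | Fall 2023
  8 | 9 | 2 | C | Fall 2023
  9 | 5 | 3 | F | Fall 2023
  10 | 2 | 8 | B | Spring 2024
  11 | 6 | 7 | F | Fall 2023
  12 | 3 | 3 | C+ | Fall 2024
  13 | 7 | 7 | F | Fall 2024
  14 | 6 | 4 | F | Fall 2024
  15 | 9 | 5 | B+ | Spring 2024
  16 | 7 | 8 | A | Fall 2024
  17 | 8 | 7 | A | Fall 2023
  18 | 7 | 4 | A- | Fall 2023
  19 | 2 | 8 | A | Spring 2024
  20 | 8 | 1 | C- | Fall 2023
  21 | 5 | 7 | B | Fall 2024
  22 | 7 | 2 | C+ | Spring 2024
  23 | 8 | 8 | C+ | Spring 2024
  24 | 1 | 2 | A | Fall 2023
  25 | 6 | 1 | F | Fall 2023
SELECT p.name FROM courses p LEFT JOIN enrollments c ON c.course_id = p.id WHERE c.id IS NULL

Execution result:
Music 101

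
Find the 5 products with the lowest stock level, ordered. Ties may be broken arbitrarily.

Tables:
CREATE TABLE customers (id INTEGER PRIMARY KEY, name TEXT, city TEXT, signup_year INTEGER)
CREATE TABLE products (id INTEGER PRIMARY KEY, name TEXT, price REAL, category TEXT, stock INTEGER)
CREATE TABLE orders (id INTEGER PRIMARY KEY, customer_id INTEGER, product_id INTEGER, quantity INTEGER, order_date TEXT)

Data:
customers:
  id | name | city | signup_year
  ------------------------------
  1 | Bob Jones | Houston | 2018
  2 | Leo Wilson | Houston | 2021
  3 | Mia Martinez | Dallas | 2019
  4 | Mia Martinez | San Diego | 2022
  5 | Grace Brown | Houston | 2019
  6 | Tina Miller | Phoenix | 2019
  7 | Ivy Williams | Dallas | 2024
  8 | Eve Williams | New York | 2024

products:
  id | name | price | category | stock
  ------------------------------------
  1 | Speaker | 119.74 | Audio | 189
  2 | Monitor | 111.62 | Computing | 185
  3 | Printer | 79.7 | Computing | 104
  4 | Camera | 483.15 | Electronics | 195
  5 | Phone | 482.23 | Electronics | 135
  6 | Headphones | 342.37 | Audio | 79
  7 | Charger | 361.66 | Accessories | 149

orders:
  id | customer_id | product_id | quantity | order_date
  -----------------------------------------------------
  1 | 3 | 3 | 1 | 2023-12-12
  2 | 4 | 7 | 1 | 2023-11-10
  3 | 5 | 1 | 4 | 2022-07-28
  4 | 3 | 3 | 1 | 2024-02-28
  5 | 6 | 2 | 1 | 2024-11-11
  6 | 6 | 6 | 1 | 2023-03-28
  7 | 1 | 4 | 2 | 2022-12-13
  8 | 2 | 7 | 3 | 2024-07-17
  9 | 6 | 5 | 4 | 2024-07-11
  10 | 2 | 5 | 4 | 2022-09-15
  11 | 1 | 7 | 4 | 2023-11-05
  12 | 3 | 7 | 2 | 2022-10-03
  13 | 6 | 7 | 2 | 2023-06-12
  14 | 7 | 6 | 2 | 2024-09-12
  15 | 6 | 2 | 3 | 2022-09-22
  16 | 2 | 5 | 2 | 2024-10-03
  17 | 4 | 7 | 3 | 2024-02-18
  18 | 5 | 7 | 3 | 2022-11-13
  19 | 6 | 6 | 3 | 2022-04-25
SELECT name, stock FROM products ORDER BY stock ASC LIMIT 5

Execution result:
name | stock
Headphones | 79
Printer | 104
Phone | 135
Charger | 149
Monitor | 185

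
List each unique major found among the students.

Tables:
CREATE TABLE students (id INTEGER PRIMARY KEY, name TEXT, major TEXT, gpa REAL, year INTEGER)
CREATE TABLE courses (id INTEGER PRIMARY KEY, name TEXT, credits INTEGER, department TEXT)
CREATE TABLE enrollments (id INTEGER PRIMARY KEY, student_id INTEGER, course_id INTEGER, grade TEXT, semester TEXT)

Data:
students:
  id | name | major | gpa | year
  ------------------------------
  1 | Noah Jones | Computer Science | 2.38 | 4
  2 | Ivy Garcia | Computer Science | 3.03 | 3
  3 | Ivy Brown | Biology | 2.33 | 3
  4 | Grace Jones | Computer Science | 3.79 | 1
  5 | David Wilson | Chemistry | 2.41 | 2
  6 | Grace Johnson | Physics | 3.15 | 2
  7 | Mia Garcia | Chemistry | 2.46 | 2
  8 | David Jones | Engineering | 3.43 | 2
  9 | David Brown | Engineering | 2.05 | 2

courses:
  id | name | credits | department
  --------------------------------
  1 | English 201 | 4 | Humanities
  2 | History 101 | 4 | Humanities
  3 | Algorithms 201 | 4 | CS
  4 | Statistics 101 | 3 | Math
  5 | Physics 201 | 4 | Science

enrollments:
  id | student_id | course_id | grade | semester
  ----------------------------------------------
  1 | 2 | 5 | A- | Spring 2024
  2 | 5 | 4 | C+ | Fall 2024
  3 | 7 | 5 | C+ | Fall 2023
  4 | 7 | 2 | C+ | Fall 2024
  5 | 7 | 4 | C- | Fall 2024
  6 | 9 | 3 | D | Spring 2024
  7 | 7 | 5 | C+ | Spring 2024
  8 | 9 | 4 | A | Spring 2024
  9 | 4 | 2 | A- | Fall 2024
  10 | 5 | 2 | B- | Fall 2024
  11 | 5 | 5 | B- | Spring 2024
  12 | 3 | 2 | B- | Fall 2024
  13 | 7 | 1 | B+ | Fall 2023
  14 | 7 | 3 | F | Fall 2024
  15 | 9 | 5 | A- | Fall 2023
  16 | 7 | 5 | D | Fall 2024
SELECT DISTINCT major FROM students

Execution result:
major
Computer Science
Biology
Chemistry
Physics
Engineering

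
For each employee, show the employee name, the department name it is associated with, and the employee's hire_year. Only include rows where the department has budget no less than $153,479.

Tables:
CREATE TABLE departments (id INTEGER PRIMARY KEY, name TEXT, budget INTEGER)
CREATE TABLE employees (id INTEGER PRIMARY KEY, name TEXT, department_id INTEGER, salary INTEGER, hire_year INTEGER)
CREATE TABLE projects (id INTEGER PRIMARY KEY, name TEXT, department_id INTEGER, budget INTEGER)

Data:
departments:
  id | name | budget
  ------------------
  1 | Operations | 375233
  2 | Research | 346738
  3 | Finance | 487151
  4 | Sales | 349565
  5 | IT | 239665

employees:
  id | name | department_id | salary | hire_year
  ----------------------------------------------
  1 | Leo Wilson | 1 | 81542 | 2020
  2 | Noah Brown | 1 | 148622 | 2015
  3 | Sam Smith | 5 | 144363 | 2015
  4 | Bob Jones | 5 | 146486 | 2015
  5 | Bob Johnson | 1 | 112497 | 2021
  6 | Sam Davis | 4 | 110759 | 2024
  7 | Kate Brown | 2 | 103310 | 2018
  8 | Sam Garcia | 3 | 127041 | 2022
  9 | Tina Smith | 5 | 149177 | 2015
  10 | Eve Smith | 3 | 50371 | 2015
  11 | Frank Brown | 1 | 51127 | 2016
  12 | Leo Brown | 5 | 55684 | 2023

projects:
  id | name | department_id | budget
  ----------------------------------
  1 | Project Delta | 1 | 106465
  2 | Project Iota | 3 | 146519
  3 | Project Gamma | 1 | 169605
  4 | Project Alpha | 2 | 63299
SELECT c.name, p.name AS department, c.hire_year FROM employees c JOIN departments p ON c.department_id = p.id WHERE p.budget >= 153479

Execution result:
name | department | hire_year
Leo Wilson | Operations | 2020
Noah Brown | Operations | 2015
Sam Smith | IT | 2015
Bob Jones | IT | 2015
Bob Johnson | Operations | 2021
Sam Davis | Sales | 2024
Kate Brown | Research | 2018
Sam Garcia | Finance | 2022
Tina Smith | IT | 2015
Eve Smith | Finance | 2015
Frank Brown | Operations | 2016
Leo Brown | IT | 2023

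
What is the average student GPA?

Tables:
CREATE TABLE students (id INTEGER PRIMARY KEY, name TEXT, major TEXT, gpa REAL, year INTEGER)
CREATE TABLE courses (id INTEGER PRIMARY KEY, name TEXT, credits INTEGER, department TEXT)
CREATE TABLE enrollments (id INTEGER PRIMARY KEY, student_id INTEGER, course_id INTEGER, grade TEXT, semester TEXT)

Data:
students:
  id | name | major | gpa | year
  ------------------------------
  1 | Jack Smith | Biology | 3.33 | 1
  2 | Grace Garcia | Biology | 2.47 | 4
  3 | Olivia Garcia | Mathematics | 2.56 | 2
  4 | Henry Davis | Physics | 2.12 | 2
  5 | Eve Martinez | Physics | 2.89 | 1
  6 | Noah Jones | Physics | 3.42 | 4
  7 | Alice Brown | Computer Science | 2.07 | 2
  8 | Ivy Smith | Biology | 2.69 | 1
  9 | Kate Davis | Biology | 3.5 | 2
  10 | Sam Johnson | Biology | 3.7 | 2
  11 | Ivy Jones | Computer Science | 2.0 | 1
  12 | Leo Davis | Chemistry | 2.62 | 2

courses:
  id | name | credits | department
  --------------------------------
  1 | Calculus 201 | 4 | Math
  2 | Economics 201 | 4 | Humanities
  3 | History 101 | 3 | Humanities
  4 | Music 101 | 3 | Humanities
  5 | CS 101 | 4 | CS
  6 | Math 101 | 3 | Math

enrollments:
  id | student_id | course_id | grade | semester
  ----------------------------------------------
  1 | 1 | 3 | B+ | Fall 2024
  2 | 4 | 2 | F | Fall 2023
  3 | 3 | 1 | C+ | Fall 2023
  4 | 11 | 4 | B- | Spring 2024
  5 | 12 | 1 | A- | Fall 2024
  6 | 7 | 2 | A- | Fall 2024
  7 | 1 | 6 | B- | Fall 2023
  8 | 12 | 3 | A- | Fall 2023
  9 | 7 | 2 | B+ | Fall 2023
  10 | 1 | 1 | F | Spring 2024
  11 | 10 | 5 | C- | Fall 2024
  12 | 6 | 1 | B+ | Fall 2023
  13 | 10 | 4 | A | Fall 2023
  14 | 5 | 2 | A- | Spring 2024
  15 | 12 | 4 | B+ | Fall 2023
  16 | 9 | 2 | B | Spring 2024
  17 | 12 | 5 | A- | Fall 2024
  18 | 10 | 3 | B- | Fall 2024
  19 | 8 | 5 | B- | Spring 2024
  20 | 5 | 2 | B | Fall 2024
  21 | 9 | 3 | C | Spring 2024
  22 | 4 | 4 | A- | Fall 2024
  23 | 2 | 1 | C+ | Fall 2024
SELECT AVG(gpa) FROM students

Execution result:
2.78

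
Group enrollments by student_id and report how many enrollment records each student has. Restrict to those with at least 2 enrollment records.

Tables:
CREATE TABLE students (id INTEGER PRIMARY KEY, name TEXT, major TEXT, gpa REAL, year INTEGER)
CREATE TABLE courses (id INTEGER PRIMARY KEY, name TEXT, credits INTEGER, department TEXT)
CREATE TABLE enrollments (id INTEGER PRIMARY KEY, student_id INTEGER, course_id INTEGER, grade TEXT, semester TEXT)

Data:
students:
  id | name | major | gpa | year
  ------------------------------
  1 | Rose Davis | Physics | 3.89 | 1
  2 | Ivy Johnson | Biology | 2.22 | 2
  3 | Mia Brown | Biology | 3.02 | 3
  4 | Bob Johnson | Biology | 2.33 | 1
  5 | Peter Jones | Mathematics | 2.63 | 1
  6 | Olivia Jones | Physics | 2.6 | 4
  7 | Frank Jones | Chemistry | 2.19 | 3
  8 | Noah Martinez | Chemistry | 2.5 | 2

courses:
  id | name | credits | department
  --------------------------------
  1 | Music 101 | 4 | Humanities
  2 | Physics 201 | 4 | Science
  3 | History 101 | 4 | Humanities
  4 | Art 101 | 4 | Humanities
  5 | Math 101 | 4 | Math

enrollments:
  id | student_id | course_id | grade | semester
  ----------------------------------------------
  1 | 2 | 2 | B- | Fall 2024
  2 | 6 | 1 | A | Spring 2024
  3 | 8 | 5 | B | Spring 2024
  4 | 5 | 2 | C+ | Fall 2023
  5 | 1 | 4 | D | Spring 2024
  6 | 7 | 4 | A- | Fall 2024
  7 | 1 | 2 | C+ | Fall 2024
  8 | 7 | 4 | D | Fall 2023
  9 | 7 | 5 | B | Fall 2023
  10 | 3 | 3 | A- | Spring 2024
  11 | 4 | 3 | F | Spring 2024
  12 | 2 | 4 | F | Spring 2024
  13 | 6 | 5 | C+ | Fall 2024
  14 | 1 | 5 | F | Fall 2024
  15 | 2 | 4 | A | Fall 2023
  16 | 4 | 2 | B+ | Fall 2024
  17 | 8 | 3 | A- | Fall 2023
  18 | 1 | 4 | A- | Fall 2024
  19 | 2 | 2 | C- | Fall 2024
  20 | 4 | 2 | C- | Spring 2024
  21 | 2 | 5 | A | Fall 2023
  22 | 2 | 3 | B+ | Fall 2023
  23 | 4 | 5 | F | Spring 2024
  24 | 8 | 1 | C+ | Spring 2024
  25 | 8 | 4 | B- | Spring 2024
SELECT student_id, COUNT(*) AS enrollment_count FROM enrollments GROUP BY student_id HAVING COUNT(*) >= 2

Execution result:
student_id | enrollment_count
1 | 4
2 | 6
4 | 4
6 | 2
7 | 3
8 | 4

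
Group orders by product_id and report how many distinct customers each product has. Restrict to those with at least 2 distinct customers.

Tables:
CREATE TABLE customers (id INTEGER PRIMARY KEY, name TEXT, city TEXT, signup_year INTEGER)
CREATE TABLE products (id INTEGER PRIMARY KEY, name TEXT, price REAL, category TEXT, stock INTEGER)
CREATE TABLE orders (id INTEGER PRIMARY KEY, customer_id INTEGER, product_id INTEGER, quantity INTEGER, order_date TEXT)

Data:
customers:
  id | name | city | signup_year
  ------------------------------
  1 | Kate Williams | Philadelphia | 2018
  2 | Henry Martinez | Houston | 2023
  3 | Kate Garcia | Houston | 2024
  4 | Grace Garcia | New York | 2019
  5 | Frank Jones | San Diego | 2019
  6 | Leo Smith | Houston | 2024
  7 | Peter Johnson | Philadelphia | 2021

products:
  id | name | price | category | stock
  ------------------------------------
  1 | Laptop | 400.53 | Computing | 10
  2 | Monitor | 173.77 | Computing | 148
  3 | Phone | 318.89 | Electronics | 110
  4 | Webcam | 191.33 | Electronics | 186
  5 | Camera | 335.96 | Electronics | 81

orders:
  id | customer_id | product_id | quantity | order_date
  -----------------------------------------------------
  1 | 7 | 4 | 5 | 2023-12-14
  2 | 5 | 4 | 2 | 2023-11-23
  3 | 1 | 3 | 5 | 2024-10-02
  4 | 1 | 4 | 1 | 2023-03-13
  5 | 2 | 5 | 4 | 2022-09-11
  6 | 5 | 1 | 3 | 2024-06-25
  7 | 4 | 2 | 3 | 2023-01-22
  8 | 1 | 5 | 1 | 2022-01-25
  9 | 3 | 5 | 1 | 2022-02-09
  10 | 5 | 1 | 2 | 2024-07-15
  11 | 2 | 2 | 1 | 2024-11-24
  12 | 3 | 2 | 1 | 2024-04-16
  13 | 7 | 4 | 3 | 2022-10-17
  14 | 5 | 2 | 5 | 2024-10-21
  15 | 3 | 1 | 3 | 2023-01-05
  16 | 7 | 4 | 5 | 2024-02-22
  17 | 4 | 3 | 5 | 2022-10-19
SELECT product_id, COUNT(DISTINCT customer_id) AS distinct_customer_count FROM orders GROUP BY product_id HAVING COUNT(DISTINCT customer_id) >= 2

Execution result:
product_id | distinct_customer_count
1 | 2
2 | 4
3 | 2
4 | 3
5 | 3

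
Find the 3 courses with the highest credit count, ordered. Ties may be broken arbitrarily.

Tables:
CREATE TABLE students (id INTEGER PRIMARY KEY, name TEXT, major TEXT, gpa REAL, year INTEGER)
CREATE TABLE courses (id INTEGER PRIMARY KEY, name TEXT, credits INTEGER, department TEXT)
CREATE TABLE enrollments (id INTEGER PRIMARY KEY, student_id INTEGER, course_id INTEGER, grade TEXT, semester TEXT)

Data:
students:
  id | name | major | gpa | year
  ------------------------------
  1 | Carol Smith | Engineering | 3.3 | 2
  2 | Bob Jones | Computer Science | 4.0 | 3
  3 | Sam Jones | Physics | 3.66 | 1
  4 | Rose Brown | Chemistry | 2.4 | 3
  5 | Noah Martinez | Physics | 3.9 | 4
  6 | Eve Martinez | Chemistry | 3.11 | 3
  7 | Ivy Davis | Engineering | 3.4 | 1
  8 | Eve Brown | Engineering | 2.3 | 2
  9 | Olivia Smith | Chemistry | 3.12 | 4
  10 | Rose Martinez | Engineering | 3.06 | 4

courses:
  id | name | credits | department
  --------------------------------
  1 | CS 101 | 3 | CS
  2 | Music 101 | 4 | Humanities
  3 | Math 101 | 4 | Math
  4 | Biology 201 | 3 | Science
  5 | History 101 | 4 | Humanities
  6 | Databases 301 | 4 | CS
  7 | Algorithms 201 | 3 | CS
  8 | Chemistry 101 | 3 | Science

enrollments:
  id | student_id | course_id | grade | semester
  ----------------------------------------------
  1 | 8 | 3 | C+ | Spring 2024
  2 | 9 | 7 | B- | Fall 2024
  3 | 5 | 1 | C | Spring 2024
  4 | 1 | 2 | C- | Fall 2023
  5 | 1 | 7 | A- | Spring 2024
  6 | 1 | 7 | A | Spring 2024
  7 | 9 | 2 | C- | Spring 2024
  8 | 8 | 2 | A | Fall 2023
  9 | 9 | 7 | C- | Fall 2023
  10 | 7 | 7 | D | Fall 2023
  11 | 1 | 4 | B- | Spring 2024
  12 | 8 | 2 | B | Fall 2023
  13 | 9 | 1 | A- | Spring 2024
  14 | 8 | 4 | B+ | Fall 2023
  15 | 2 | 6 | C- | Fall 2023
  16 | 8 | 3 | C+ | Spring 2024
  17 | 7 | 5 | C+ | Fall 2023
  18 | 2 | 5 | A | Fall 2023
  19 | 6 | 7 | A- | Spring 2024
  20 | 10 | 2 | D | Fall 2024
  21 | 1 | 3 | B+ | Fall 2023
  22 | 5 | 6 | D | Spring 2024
SELECT name, credits FROM courses ORDER BY credits DESC LIMIT 3

Execution result:
name | credits
Music 101 | 4
Math 101 | 4
History 101 | 4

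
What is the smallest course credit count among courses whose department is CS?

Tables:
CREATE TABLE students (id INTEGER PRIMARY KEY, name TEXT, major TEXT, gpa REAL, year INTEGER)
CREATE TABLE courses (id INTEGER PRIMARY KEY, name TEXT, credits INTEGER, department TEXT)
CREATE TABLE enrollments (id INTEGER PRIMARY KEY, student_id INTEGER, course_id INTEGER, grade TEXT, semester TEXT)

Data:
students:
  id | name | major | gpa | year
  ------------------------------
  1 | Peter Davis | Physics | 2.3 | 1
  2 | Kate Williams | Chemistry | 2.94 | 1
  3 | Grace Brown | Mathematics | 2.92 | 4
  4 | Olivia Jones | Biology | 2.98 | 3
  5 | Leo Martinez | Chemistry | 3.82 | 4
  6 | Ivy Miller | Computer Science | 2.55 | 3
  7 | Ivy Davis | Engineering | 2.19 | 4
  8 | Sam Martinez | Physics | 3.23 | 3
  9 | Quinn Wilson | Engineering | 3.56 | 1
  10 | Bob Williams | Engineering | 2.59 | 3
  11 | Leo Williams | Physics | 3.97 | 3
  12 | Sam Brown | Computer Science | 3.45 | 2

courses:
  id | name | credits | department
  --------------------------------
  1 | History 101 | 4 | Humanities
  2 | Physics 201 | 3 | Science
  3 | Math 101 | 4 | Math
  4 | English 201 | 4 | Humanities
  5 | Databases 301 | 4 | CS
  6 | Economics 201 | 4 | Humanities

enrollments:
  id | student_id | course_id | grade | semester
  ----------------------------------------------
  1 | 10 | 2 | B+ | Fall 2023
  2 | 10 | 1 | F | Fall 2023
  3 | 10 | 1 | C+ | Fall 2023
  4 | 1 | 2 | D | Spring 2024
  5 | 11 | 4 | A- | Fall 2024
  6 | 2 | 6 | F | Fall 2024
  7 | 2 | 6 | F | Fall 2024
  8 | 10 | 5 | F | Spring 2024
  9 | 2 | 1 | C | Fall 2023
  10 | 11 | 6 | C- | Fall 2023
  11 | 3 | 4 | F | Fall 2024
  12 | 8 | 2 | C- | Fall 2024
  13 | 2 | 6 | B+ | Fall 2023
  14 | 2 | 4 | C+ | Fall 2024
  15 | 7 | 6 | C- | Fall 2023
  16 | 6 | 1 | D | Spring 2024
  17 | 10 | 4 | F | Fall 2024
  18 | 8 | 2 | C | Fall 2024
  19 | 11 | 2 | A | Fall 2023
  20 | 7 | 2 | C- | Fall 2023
SELECT MIN(credits) FROM courses WHERE department = 'CS'

Execution result:
4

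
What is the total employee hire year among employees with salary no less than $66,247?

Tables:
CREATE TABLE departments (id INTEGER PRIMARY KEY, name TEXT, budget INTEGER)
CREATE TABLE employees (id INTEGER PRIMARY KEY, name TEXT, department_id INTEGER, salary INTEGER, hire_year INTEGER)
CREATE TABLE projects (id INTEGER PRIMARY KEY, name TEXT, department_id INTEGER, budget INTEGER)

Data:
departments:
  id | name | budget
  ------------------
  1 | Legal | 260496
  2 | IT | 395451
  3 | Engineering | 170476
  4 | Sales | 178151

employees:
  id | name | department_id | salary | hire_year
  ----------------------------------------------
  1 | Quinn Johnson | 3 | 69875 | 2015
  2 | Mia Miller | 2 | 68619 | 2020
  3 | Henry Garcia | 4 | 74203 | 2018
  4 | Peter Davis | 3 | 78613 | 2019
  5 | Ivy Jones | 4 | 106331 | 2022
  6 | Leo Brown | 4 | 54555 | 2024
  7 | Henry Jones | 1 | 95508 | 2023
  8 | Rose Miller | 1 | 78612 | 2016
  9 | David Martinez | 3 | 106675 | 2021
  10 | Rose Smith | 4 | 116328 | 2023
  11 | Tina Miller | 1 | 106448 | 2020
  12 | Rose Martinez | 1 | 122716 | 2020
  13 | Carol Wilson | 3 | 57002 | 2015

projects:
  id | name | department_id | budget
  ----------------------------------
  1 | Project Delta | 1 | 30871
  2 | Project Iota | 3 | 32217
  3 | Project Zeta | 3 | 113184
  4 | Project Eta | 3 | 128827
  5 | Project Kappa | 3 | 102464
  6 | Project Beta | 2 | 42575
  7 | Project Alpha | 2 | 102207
SELECT SUM(hire_year) FROM employees WHERE salary >= 66247

Execution result:
22217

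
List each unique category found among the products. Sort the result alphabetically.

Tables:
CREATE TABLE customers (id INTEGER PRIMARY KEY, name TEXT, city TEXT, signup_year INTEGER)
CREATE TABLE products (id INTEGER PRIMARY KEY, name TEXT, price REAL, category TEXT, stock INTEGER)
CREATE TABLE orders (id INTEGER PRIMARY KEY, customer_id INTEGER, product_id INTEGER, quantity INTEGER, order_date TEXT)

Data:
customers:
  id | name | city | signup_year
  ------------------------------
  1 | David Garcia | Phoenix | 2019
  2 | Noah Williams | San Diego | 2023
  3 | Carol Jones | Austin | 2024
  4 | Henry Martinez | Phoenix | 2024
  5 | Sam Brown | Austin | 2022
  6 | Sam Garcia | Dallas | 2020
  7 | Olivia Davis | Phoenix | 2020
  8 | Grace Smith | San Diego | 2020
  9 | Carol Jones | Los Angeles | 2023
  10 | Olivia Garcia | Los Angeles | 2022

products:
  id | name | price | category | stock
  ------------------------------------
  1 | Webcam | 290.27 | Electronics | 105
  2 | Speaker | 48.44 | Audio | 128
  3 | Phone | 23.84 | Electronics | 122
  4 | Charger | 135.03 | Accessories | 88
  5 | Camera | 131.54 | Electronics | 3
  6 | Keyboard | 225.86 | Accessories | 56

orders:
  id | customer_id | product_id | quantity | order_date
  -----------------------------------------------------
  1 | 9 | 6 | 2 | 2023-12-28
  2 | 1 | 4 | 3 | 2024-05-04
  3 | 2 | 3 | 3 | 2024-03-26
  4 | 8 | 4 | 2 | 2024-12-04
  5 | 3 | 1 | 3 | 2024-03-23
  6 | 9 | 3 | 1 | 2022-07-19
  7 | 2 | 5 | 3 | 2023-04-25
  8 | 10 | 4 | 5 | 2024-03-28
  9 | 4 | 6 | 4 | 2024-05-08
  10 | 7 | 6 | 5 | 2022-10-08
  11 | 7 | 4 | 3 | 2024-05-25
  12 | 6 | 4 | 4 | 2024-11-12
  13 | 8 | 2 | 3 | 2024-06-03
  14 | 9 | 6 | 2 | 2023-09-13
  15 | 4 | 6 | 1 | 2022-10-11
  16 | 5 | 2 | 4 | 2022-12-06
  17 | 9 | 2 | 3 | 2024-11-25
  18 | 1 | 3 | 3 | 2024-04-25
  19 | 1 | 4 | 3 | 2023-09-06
SELECT DISTINCT category FROM products ORDER BY category

Execution result:
category
Accessories
Audio
Electronics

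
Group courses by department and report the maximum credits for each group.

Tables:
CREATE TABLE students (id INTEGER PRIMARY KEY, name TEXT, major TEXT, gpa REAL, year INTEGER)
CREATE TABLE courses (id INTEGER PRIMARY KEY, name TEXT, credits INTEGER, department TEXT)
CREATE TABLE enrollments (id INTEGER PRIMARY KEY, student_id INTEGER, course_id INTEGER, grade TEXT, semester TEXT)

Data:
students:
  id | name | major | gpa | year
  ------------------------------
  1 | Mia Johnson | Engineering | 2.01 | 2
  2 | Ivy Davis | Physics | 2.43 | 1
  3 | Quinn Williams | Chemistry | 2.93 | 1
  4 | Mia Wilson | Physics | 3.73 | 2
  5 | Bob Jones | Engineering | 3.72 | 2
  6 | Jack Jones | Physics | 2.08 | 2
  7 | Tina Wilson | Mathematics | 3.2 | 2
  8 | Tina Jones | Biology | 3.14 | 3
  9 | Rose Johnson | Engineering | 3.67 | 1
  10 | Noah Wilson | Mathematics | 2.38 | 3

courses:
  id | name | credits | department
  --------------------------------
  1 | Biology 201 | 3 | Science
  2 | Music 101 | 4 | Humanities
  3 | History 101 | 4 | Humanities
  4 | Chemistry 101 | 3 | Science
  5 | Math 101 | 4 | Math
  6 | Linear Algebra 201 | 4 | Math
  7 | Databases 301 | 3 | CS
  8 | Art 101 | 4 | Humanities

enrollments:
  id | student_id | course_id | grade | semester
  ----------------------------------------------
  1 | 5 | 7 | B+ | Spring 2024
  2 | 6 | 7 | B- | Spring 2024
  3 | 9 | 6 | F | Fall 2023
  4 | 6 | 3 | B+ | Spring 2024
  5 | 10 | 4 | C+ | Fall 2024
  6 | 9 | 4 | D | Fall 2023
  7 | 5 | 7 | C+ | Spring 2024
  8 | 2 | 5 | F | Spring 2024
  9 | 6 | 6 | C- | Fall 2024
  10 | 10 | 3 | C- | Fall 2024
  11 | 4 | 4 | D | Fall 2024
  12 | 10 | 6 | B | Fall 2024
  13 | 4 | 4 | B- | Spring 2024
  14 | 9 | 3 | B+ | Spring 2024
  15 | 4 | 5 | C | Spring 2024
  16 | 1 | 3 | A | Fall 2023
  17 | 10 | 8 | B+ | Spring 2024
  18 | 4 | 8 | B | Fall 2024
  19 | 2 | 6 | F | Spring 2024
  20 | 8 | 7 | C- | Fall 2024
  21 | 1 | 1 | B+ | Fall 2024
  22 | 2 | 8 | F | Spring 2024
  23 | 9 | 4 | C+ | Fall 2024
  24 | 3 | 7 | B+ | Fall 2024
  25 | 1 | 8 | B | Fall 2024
SELECT department, MAX(credits) AS max_credits FROM courses GROUP BY department

Execution result:
department | max_credits
CS | 3
Humanities | 4
Math | 4
Science | 3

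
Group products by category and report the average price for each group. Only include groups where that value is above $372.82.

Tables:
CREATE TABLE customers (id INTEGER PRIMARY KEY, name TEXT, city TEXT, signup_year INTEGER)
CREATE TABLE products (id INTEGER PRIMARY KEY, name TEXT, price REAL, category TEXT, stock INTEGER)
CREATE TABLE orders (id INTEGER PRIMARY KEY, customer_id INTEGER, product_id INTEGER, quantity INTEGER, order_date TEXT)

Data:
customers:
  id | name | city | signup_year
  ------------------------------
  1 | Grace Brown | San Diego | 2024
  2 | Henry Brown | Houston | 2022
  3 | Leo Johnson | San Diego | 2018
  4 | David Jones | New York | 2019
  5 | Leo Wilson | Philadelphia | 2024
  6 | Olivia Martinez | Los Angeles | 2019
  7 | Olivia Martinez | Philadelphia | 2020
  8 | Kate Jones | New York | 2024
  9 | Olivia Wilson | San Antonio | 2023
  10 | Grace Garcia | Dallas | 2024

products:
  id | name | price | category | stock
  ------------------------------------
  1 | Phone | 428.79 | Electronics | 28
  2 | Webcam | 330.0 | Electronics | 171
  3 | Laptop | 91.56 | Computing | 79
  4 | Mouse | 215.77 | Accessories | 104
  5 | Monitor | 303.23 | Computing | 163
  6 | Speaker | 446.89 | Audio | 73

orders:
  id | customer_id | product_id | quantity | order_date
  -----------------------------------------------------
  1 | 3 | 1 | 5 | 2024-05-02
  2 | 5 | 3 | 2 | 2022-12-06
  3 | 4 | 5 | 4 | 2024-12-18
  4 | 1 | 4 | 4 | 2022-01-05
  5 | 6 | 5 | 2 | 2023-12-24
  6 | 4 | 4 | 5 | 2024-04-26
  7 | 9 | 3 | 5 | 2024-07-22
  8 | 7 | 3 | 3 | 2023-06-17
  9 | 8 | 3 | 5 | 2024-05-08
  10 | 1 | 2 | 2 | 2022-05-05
SELECT category, AVG(price) AS avg_price FROM products GROUP BY category HAVING AVG(price) > 372.82

Execution result:
category | avg_price
Audio | 446.89
Electronics | 379.40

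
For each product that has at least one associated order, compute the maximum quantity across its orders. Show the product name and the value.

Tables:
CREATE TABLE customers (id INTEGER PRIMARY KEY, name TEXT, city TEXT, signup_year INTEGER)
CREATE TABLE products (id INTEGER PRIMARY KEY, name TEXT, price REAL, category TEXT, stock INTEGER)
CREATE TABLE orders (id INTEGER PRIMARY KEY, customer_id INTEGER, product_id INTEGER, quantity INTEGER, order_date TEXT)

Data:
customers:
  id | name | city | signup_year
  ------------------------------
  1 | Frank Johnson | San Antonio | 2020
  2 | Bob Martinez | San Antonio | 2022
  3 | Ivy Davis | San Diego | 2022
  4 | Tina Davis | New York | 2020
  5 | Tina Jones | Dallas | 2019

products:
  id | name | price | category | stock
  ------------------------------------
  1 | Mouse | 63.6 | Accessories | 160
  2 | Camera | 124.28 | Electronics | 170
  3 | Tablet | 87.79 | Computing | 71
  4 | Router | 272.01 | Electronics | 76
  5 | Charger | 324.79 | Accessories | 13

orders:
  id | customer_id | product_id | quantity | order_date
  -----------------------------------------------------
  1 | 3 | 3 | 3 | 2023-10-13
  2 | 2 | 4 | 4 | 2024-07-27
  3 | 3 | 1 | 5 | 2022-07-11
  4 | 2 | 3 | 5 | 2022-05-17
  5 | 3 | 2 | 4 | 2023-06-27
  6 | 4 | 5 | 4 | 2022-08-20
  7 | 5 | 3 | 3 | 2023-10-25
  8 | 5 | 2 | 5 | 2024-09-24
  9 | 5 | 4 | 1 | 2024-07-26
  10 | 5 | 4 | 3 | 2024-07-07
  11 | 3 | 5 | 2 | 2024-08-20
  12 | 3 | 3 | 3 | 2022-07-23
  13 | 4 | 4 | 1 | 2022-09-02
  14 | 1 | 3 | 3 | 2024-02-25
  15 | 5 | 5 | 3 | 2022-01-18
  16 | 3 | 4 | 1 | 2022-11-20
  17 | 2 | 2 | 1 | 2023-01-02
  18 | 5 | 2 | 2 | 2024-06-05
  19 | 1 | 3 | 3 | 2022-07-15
SELECT p.name, MAX(c.quantity) AS max_quantity FROM orders c JOIN products p ON c.product_id = p.id GROUP BY p.id, p.name

Execution result:
name | max_quantity
Mouse | 5
Camera | 5
Tablet | 5
Router | 4
Charger | 4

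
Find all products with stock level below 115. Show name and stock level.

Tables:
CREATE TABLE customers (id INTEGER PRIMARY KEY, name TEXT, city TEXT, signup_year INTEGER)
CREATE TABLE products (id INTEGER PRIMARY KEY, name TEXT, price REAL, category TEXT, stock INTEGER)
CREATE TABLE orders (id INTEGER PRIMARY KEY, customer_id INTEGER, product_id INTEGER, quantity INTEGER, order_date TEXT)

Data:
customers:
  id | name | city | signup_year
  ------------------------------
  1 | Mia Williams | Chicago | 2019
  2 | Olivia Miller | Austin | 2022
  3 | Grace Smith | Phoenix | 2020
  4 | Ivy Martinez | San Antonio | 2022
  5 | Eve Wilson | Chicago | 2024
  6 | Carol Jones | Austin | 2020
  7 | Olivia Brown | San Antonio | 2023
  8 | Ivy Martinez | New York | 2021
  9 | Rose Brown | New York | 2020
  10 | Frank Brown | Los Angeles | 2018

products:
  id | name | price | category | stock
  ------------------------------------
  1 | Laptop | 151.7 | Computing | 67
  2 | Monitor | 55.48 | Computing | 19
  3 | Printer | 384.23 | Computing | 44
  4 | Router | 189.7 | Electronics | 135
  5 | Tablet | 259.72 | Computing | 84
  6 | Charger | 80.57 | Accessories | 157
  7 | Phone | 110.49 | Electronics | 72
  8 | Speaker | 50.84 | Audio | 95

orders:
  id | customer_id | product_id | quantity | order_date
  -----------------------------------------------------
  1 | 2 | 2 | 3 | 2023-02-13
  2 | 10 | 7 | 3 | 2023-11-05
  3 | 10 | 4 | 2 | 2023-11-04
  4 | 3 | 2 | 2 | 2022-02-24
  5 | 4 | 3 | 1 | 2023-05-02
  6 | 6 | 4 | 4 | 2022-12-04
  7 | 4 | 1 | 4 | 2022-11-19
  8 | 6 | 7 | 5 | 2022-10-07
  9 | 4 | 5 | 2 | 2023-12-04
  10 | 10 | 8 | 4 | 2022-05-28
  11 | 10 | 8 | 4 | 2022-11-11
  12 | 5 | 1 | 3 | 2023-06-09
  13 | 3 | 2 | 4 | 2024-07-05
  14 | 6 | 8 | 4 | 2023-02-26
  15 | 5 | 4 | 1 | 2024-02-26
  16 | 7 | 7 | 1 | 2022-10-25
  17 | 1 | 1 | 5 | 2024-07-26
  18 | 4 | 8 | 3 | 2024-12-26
SELECT name, stock FROM products WHERE stock < 115

Execution result:
name | stock
Laptop | 67
Monitor | 19
Printer | 44
Tablet | 84
Phone | 72
Speaker | 95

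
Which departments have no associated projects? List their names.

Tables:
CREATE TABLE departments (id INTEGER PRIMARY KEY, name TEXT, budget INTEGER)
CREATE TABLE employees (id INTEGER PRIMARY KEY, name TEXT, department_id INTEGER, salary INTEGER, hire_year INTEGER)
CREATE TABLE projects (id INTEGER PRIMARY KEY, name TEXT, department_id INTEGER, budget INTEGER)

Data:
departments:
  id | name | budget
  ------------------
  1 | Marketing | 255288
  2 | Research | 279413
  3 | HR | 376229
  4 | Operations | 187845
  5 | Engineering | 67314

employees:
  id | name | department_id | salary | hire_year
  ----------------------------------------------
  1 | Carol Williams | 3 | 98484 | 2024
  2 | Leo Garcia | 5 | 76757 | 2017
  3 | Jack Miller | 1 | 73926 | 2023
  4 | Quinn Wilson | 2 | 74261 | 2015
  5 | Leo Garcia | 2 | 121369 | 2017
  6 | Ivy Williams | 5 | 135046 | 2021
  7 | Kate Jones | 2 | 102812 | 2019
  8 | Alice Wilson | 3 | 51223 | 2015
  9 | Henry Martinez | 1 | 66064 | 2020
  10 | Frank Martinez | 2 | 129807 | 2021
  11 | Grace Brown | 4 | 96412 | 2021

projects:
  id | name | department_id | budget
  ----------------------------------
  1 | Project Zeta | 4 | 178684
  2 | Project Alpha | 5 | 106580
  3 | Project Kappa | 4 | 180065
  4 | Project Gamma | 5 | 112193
SELECT p.name FROM departments p LEFT JOIN projects c ON c.department_id = p.id WHERE c.id IS NULL

Execution result:
name
Marketing
Research
HR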